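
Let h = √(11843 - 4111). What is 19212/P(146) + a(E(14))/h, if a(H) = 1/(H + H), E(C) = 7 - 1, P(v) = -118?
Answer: -9606/59 + √1933/46392 ≈ -162.81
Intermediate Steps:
E(C) = 6
a(H) = 1/(2*H)
h = 2*√1933 (h = √7732 = 2*√1933 ≈ 87.932)
19212/P(146) + a(E(14))/h = 19212/(-118) + ((½)/6)/((2*√1933)) = 19212*(-1/118) + ((½)*(⅙))*(√1933/3866) = -9606/59 + (√1933/3866)/12 = -9606/59 + √1933/46392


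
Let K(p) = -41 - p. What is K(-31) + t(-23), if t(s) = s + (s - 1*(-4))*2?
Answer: -71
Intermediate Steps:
t(s) = 8 + 3*s (t(s) = s + (s + 4)*2 = s + (4 + s)*2 = s + (8 + 2*s) = 8 + 3*s)
K(-31) + t(-23) = (-41 - 1*(-31)) + (8 + 3*(-23)) = (-41 + 31) + (8 - 69) = -10 - 61 = -71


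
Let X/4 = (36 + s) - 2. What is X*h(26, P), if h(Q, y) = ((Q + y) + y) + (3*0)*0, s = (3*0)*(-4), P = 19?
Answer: 8704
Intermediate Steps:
s = 0 (s = 0*(-4) = 0)
X = 136 (X = 4*((36 + 0) - 2) = 4*(36 - 2) = 4*34 = 136)
h(Q, y) = Q + 2*y (h(Q, y) = (Q + 2*y) + 0*0 = (Q + 2*y) + 0 = Q + 2*y)
X*h(26, P) = 136*(26 + 2*19) = 136*(26 + 38) = 136*64 = 8704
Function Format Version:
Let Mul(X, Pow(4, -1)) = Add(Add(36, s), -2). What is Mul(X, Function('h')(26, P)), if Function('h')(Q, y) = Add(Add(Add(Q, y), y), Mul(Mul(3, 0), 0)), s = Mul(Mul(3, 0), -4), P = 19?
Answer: 8704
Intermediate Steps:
s = 0 (s = Mul(0, -4) = 0)
X = 136 (X = Mul(4, Add(Add(36, 0), -2)) = Mul(4, Add(36, -2)) = Mul(4, 34) = 136)
Function('h')(Q, y) = Add(Q, Mul(2, y)) (Function('h')(Q, y) = Add(Add(Q, Mul(2, y)), Mul(0, 0)) = Add(Add(Q, Mul(2, y)), 0) = Add(Q, Mul(2, y)))
Mul(X, Function('h')(26, P)) = Mul(136, Add(26, Mul(2, 19))) = Mul(136, Add(26, 38)) = Mul(136, 64) = 8704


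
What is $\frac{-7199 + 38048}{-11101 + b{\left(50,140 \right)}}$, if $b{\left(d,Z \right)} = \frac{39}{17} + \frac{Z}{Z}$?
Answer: $- \frac{174811}{62887} \approx -2.7798$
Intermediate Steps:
$b{\left(d,Z \right)} = \frac{56}{17}$ ($b{\left(d,Z \right)} = 39 \cdot \frac{1}{17} + 1 = \frac{39}{17} + 1 = \frac{56}{17}$)
$\frac{-7199 + 38048}{-11101 + b{\left(50,140 \right)}} = \frac{-7199 + 38048}{-11101 + \frac{56}{17}} = \frac{30849}{- \frac{188661}{17}} = 30849 \left(- \frac{17}{188661}\right) = - \frac{174811}{62887}$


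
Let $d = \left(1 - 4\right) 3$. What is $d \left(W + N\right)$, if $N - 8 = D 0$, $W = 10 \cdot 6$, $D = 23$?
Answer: $-612$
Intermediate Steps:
$W = 60$
$N = 8$ ($N = 8 + 23 \cdot 0 = 8 + 0 = 8$)
$d = -9$ ($d = \left(-3\right) 3 = -9$)
$d \left(W + N\right) = - 9 \left(60 + 8\right) = \left(-9\right) 68 = -612$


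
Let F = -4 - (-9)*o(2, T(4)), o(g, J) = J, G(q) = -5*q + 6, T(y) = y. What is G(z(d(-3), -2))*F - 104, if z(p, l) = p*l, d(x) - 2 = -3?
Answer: -232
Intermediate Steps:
d(x) = -1 (d(x) = 2 - 3 = -1)
z(p, l) = l*p
G(q) = 6 - 5*q
F = 32 (F = -4 - (-9)*4 = -4 - 3*(-12) = -4 + 36 = 32)
G(z(d(-3), -2))*F - 104 = (6 - (-10)*(-1))*32 - 104 = (6 - 5*2)*32 - 104 = (6 - 10)*32 - 104 = -4*32 - 104 = -128 - 104 = -232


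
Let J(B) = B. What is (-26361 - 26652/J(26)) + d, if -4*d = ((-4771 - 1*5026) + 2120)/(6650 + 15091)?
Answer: -10320245505/376844 ≈ -27386.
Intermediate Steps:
d = 2559/28988 (d = -((-4771 - 1*5026) + 2120)/(4*(6650 + 15091)) = -((-4771 - 5026) + 2120)/(4*21741) = -(-9797 + 2120)/(4*21741) = -(-7677)/(4*21741) = -¼*(-2559/7247) = 2559/28988 ≈ 0.088278)
(-26361 - 26652/J(26)) + d = (-26361 - 26652/26) + 2559/28988 = (-26361 - 26652*1/26) + 2559/28988 = (-26361 - 13326/13) + 2559/28988 = -356019/13 + 2559/28988 = -10320245505/376844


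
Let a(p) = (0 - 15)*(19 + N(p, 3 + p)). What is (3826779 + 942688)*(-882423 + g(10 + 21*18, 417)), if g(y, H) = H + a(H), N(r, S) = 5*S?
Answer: -4358296019397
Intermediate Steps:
a(p) = -510 - 75*p (a(p) = (0 - 15)*(19 + 5*(3 + p)) = -15*(19 + (15 + 5*p)) = -15*(34 + 5*p) = -510 - 75*p)
g(y, H) = -510 - 74*H (g(y, H) = H + (-510 - 75*H) = -510 - 74*H)
(3826779 + 942688)*(-882423 + g(10 + 21*18, 417)) = (3826779 + 942688)*(-882423 + (-510 - 74*417)) = 4769467*(-882423 + (-510 - 30858)) = 4769467*(-882423 - 31368) = 4769467*(-913791) = -4358296019397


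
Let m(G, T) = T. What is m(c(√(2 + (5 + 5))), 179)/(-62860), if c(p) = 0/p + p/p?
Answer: -179/62860 ≈ -0.0028476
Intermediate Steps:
c(p) = 1 (c(p) = 0 + 1 = 1)
m(c(√(2 + (5 + 5))), 179)/(-62860) = 179/(-62860) = 179*(-1/62860) = -179/62860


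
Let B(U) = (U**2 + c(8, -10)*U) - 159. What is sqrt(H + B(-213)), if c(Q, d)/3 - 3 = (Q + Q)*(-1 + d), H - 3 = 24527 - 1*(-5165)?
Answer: 2*sqrt(46363) ≈ 430.64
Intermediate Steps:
H = 29695 (H = 3 + (24527 - 1*(-5165)) = 3 + (24527 + 5165) = 3 + 29692 = 29695)
c(Q, d) = 9 + 6*Q*(-1 + d) (c(Q, d) = 9 + 3*((Q + Q)*(-1 + d)) = 9 + 3*((2*Q)*(-1 + d)) = 9 + 3*(2*Q*(-1 + d)) = 9 + 6*Q*(-1 + d))
B(U) = -159 + U**2 - 519*U (B(U) = (U**2 + (9 - 6*8 + 6*8*(-10))*U) - 159 = (U**2 + (9 - 48 - 480)*U) - 159 = (U**2 - 519*U) - 159 = -159 + U**2 - 519*U)
sqrt(H + B(-213)) = sqrt(29695 + (-159 + (-213)**2 - 519*(-213))) = sqrt(29695 + (-159 + 45369 + 110547)) = sqrt(29695 + 155757) = sqrt(185452) = 2*sqrt(46363)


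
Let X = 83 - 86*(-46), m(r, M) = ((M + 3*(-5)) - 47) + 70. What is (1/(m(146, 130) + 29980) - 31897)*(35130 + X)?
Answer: -37628633834805/30118 ≈ -1.2494e+9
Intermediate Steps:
m(r, M) = 8 + M (m(r, M) = ((M - 15) - 47) + 70 = ((-15 + M) - 47) + 70 = (-62 + M) + 70 = 8 + M)
X = 4039 (X = 83 + 3956 = 4039)
(1/(m(146, 130) + 29980) - 31897)*(35130 + X) = (1/((8 + 130) + 29980) - 31897)*(35130 + 4039) = (1/(138 + 29980) - 31897)*39169 = (1/30118 - 31897)*39169 = -960673845/30118*39169 = -37628633834805/30118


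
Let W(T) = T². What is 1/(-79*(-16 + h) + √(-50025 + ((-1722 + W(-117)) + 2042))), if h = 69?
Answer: -4187/17566985 - 4*I*√2251/17566985 ≈ -0.00023834 - 1.0803e-5*I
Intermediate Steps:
1/(-79*(-16 + h) + √(-50025 + ((-1722 + W(-117)) + 2042))) = 1/(-79*(-16 + 69) + √(-50025 + ((-1722 + (-117)²) + 2042))) = 1/(-79*53 + √(-50025 + ((-1722 + 13689) + 2042))) = 1/(-4187 + √(-50025 + (11967 + 2042))) = 1/(-4187 + √(-50025 + 14009)) = 1/(-4187 + √(-36016)) = 1/(-4187 + 4*I*√2251)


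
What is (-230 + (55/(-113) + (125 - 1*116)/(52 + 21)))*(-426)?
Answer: 809514168/8249 ≈ 98135.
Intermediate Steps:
(-230 + (55/(-113) + (125 - 1*116)/(52 + 21)))*(-426) = (-230 + (55*(-1/113) + (125 - 116)/73))*(-426) = (-230 + (-55/113 + 9*(1/73)))*(-426) = (-230 + (-55/113 + 9/73))*(-426) = (-230 - 2998/8249)*(-426) = -1900268/8249*(-426) = 809514168/8249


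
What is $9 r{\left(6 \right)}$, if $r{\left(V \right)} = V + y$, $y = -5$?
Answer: $9$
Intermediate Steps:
$r{\left(V \right)} = -5 + V$ ($r{\left(V \right)} = V - 5 = -5 + V$)
$9 r{\left(6 \right)} = 9 \left(-5 + 6\right) = 9 \cdot 1 = 9$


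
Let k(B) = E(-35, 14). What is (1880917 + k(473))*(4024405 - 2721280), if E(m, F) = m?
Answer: 2451024356250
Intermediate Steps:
k(B) = -35
(1880917 + k(473))*(4024405 - 2721280) = (1880917 - 35)*(4024405 - 2721280) = 1880882*1303125 = 2451024356250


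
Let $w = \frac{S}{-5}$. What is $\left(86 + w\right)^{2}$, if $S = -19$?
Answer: $\frac{201601}{25} \approx 8064.0$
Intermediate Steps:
$w = \frac{19}{5}$ ($w = - \frac{19}{-5} = \left(-19\right) \left(- \frac{1}{5}\right) = \frac{19}{5} \approx 3.8$)
$\left(86 + w\right)^{2} = \left(86 + \frac{19}{5}\right)^{2} = \left(\frac{449}{5}\right)^{2} = \frac{201601}{25}$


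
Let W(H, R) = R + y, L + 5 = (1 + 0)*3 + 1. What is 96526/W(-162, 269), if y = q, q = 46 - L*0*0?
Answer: 96526/315 ≈ 306.43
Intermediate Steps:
L = -1 (L = -5 + ((1 + 0)*3 + 1) = -5 + (1*3 + 1) = -5 + (3 + 1) = -5 + 4 = -1)
q = 46 (q = 46 - (-1*0)*0 = 46 - 0*0 = 46 - 1*0 = 46 + 0 = 46)
y = 46
W(H, R) = 46 + R (W(H, R) = R + 46 = 46 + R)
96526/W(-162, 269) = 96526/(46 + 269) = 96526/315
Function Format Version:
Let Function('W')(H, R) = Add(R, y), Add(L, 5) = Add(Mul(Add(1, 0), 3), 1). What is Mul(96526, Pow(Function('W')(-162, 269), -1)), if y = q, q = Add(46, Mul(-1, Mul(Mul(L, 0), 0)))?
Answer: Rational(96526, 315) ≈ 306.43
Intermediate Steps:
L = -1 (L = Add(-5, Add(Mul(Add(1, 0), 3), 1)) = Add(-5, Add(Mul(1, 3), 1)) = Add(-5, Add(3, 1)) = Add(-5, 4) = -1)
q = 46 (q = Add(46, Mul(-1, Mul(Mul(-1, 0), 0))) = Add(46, Mul(-1, Mul(0, 0))) = Add(46, Mul(-1, 0)) = Add(46, 0) = 46)
y = 46
Function('W')(H, R) = Add(46, R) (Function('W')(H, R) = Add(R, 46) = Add(46, R))
Mul(96526, Pow(Function('W')(-162, 269), -1)) = Mul(96526, Pow(Add(46, 269), -1)) = Mul(96526, Pow(315, -1)) = Mul(96526, Rational(1, 315)) = Rational(96526, 315)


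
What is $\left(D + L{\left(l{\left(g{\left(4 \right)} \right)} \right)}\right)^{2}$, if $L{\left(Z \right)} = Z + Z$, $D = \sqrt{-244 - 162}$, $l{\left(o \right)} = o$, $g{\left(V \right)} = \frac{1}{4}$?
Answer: $- \frac{1623}{4} + i \sqrt{406} \approx -405.75 + 20.149 i$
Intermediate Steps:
$g{\left(V \right)} = \frac{1}{4}$
$D = i \sqrt{406}$ ($D = \sqrt{-406} = i \sqrt{406} \approx 20.149 i$)
$L{\left(Z \right)} = 2 Z$
$\left(D + L{\left(l{\left(g{\left(4 \right)} \right)} \right)}\right)^{2} = \left(i \sqrt{406} + 2 \cdot \frac{1}{4}\right)^{2} = \left(i \sqrt{406} + \frac{1}{2}\right)^{2} = \left(\frac{1}{2} + i \sqrt{406}\right)^{2}$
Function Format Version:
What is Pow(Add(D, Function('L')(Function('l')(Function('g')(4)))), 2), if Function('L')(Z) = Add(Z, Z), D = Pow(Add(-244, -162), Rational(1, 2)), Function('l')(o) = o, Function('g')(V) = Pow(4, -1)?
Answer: Add(Rational(-1623, 4), Mul(I, Pow(406, Rational(1, 2)))) ≈ Add(-405.75, Mul(20.149, I))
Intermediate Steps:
Function('g')(V) = Rational(1, 4)
D = Mul(I, Pow(406, Rational(1, 2))) (D = Pow(-406, Rational(1, 2)) = Mul(I, Pow(406, Rational(1, 2))) ≈ Mul(20.149, I))
Function('L')(Z) = Mul(2, Z)
Pow(Add(D, Function('L')(Function('l')(Function('g')(4)))), 2) = Pow(Add(Mul(I, Pow(406, Rational(1, 2))), Mul(2, Rational(1, 4))), 2) = Pow(Add(Mul(I, Pow(406, Rational(1, 2))), Rational(1, 2)), 2) = Pow(Add(Rational(1, 2), Mul(I, Pow(406, Rational(1, 2)))), 2)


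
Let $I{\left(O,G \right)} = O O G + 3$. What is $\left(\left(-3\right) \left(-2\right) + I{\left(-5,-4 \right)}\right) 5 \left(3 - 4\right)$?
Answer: $455$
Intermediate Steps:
$I{\left(O,G \right)} = 3 + G O^{2}$ ($I{\left(O,G \right)} = O^{2} G + 3 = G O^{2} + 3 = 3 + G O^{2}$)
$\left(\left(-3\right) \left(-2\right) + I{\left(-5,-4 \right)}\right) 5 \left(3 - 4\right) = \left(\left(-3\right) \left(-2\right) + \left(3 - 4 \left(-5\right)^{2}\right)\right) 5 \left(3 - 4\right) = \left(6 + \left(3 - 100\right)\right) 5 \left(-1\right) = \left(6 + \left(3 - 100\right)\right) \left(-5\right) = \left(6 - 97\right) \left(-5\right) = \left(-91\right) \left(-5\right) = 455$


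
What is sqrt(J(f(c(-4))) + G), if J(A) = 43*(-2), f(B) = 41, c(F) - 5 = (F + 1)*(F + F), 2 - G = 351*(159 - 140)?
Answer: I*sqrt(6753) ≈ 82.177*I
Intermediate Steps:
G = -6667 (G = 2 - 351*(159 - 140) = 2 - 351*19 = 2 - 1*6669 = 2 - 6669 = -6667)
c(F) = 5 + 2*F*(1 + F) (c(F) = 5 + (F + 1)*(F + F) = 5 + (1 + F)*(2*F) = 5 + 2*F*(1 + F))
J(A) = -86
sqrt(J(f(c(-4))) + G) = sqrt(-86 - 6667) = sqrt(-6753) = I*sqrt(6753)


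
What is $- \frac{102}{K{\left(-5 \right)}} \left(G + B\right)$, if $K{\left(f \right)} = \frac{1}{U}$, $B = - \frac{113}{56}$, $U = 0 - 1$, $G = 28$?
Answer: $\frac{74205}{28} \approx 2650.2$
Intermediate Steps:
$U = -1$
$B = - \frac{113}{56}$ ($B = \left(-113\right) \frac{1}{56} = - \frac{113}{56} \approx -2.0179$)
$K{\left(f \right)} = -1$ ($K{\left(f \right)} = \frac{1}{-1} = -1$)
$- \frac{102}{K{\left(-5 \right)}} \left(G + B\right) = - \frac{102}{-1} \left(28 - \frac{113}{56}\right) = \left(-102\right) \left(-1\right) \frac{1455}{56} = 102 \cdot \frac{1455}{56} = \frac{74205}{28}$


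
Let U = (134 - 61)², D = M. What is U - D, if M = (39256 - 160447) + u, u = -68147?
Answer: 194667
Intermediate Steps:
M = -189338 (M = (39256 - 160447) - 68147 = -121191 - 68147 = -189338)
D = -189338
U = 5329 (U = 73² = 5329)
U - D = 5329 - 1*(-189338) = 5329 + 189338 = 194667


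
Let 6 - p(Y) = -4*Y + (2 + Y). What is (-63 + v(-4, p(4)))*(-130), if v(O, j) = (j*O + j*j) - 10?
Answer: -15470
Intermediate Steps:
p(Y) = 4 + 3*Y (p(Y) = 6 - (-4*Y + (2 + Y)) = 6 - (2 - 3*Y) = 6 + (-2 + 3*Y) = 4 + 3*Y)
v(O, j) = -10 + j² + O*j (v(O, j) = (O*j + j²) - 10 = (j² + O*j) - 10 = -10 + j² + O*j)
(-63 + v(-4, p(4)))*(-130) = (-63 + (-10 + (4 + 3*4)² - 4*(4 + 3*4)))*(-130) = (-63 + (-10 + (4 + 12)² - 4*(4 + 12)))*(-130) = (-63 + (-10 + 16² - 4*16))*(-130) = (-63 + (-10 + 256 - 64))*(-130) = (-63 + 182)*(-130) = 119*(-130) = -15470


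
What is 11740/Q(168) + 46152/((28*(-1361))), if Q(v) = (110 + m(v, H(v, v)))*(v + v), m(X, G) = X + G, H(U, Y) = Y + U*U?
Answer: -793107797/655533816 ≈ -1.2099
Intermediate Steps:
H(U, Y) = Y + U**2
m(X, G) = G + X
Q(v) = 2*v*(110 + v**2 + 2*v) (Q(v) = (110 + ((v + v**2) + v))*(v + v) = (110 + (v**2 + 2*v))*(2*v) = (110 + v**2 + 2*v)*(2*v) = 2*v*(110 + v**2 + 2*v))
11740/Q(168) + 46152/((28*(-1361))) = 11740/((2*168*(110 + 168**2 + 2*168))) + 46152/((28*(-1361))) = 11740/((2*168*(110 + 28224 + 336))) + 46152/(-38108) = 11740/((2*168*28670)) + 46152*(-1/38108) = 11740/9633120 - 11538/9527 = 11740*(1/9633120) - 11538/9527 = 587/481656 - 11538/9527 = -793107797/655533816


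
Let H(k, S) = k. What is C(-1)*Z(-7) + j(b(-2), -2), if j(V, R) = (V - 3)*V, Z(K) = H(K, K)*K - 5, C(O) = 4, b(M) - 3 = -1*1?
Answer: 174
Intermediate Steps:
b(M) = 2 (b(M) = 3 - 1*1 = 3 - 1 = 2)
Z(K) = -5 + K**2 (Z(K) = K*K - 5 = K**2 - 5 = -5 + K**2)
j(V, R) = V*(-3 + V) (j(V, R) = (-3 + V)*V = V*(-3 + V))
C(-1)*Z(-7) + j(b(-2), -2) = 4*(-5 + (-7)**2) + 2*(-3 + 2) = 4*(-5 + 49) + 2*(-1) = 4*44 - 2 = 176 - 2 = 174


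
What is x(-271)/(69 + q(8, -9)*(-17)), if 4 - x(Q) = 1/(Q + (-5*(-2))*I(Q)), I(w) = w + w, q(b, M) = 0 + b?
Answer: -22765/381297 ≈ -0.059704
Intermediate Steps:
q(b, M) = b
I(w) = 2*w
x(Q) = 4 - 1/(21*Q) (x(Q) = 4 - 1/(Q + (-5*(-2))*(2*Q)) = 4 - 1/(Q + 10*(2*Q)) = 4 - 1/(Q + 20*Q) = 4 - 1/(21*Q))
x(-271)/(69 + q(8, -9)*(-17)) = (4 - 1/21/(-271))/(69 + 8*(-17)) = (4 - 1/21*(-1/271))/(69 - 136) = (4 + 1/5691)/(-67) = (22765/5691)*(-1/67) = -22765/381297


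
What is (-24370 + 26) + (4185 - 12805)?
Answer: -32964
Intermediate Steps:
(-24370 + 26) + (4185 - 12805) = -24344 - 8620 = -32964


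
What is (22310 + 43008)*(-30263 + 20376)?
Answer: -645799066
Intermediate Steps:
(22310 + 43008)*(-30263 + 20376) = 65318*(-9887) = -645799066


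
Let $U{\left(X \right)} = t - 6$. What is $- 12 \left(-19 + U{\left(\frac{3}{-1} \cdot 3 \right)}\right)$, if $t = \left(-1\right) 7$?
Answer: $384$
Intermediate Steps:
$t = -7$
$U{\left(X \right)} = -13$ ($U{\left(X \right)} = -7 - 6 = -13$)
$- 12 \left(-19 + U{\left(\frac{3}{-1} \cdot 3 \right)}\right) = - 12 \left(-19 - 13\right) = \left(-12\right) \left(-32\right) = 384$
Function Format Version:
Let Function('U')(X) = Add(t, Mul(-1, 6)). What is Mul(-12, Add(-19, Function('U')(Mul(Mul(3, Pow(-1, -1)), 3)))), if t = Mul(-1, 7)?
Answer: 384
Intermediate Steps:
t = -7
Function('U')(X) = -13 (Function('U')(X) = Add(-7, Mul(-1, 6)) = Add(-7, -6) = -13)
Mul(-12, Add(-19, Function('U')(Mul(Mul(3, Pow(-1, -1)), 3)))) = Mul(-12, Add(-19, -13)) = Mul(-12, -32) = 384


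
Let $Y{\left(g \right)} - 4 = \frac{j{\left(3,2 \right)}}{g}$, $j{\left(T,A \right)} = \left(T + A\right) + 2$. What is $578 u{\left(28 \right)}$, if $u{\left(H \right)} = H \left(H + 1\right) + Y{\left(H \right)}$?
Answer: $\frac{943585}{2} \approx 4.7179 \cdot 10^{5}$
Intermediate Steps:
$j{\left(T,A \right)} = 2 + A + T$ ($j{\left(T,A \right)} = \left(A + T\right) + 2 = 2 + A + T$)
$Y{\left(g \right)} = 4 + \frac{7}{g}$ ($Y{\left(g \right)} = 4 + \frac{2 + 2 + 3}{g} = 4 + \frac{7}{g}$)
$u{\left(H \right)} = 4 + \frac{7}{H} + H \left(1 + H\right)$ ($u{\left(H \right)} = H \left(H + 1\right) + \left(4 + \frac{7}{H}\right) = H \left(1 + H\right) + \left(4 + \frac{7}{H}\right) = 4 + \frac{7}{H} + H \left(1 + H\right)$)
$578 u{\left(28 \right)} = 578 \left(4 + 28 + 28^{2} + \frac{7}{28}\right) = 578 \left(4 + 28 + 784 + 7 \cdot \frac{1}{28}\right) = 578 \left(4 + 28 + 784 + \frac{1}{4}\right) = 578 \cdot \frac{3265}{4} = \frac{943585}{2}$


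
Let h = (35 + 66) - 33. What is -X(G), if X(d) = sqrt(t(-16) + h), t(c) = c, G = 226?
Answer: -2*sqrt(13) ≈ -7.2111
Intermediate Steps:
h = 68 (h = 101 - 33 = 68)
X(d) = 2*sqrt(13) (X(d) = sqrt(-16 + 68) = sqrt(52) = 2*sqrt(13))
-X(G) = -2*sqrt(13)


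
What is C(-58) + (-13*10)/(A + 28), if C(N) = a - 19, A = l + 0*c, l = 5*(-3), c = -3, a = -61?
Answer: -90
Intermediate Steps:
l = -15
A = -15 (A = -15 + 0*(-3) = -15 + 0 = -15)
C(N) = -80 (C(N) = -61 - 19 = -80)
C(-58) + (-13*10)/(A + 28) = -80 + (-13*10)/(-15 + 28) = -80 - 130/13 = -80 - 130*1/13 = -80 - 10 = -90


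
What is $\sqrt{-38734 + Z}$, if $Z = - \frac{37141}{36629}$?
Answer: $\frac{3 i \sqrt{5774459398687}}{36629} \approx 196.81 i$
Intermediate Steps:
$Z = - \frac{37141}{36629}$ ($Z = \left(-37141\right) \frac{1}{36629} = - \frac{37141}{36629} \approx -1.014$)
$\sqrt{-38734 + Z} = \sqrt{-38734 - \frac{37141}{36629}} = \sqrt{- \frac{1418824827}{36629}} = \frac{3 i \sqrt{5774459398687}}{36629}$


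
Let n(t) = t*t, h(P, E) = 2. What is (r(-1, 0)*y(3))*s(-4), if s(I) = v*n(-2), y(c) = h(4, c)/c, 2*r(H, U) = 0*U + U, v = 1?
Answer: 0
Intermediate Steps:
r(H, U) = U/2 (r(H, U) = (0*U + U)/2 = (0 + U)/2 = U/2)
y(c) = 2/c
n(t) = t²
s(I) = 4 (s(I) = 1*(-2)² = 1*4 = 4)
(r(-1, 0)*y(3))*s(-4) = (((½)*0)*(2/3))*4 = (0*(2*(⅓)))*4 = (0*(⅔))*4 = 0*4 = 0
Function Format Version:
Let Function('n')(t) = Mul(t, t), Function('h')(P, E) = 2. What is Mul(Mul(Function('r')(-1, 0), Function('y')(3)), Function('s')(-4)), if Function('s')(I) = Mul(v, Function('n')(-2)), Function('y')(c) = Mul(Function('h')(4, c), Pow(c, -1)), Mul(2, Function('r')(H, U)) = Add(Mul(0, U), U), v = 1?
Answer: 0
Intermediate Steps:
Function('r')(H, U) = Mul(Rational(1, 2), U) (Function('r')(H, U) = Mul(Rational(1, 2), Add(Mul(0, U), U)) = Mul(Rational(1, 2), Add(0, U)) = Mul(Rational(1, 2), U))
Function('y')(c) = Mul(2, Pow(c, -1))
Function('n')(t) = Pow(t, 2)
Function('s')(I) = 4 (Function('s')(I) = Mul(1, Pow(-2, 2)) = Mul(1, 4) = 4)
Mul(Mul(Function('r')(-1, 0), Function('y')(3)), Function('s')(-4)) = Mul(Mul(Mul(Rational(1, 2), 0), Mul(2, Pow(3, -1))), 4) = Mul(Mul(0, Mul(2, Rational(1, 3))), 4) = Mul(Mul(0, Rational(2, 3)), 4) = Mul(0, 4) = 0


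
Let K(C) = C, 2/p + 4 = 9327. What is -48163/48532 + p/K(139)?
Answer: -62414190147/62892473204 ≈ -0.99240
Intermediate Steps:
p = 2/9323 (p = 2/(-4 + 9327) = 2/9323 ≈ 0.00021452)
-48163/48532 + p/K(139) = -48163/48532 + (2/9323)/139 = -48163*1/48532 + (2/9323)*(1/139) = -48163/48532 + 2/1295897 = -62414190147/62892473204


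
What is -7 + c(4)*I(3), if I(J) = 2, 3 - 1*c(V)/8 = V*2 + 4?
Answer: -151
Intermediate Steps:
c(V) = -8 - 16*V (c(V) = 24 - 8*(V*2 + 4) = 24 - 8*(2*V + 4) = 24 - 8*(4 + 2*V) = 24 + (-32 - 16*V) = -8 - 16*V)
-7 + c(4)*I(3) = -7 + (-8 - 16*4)*2 = -7 + (-8 - 64)*2 = -7 - 72*2 = -7 - 144 = -151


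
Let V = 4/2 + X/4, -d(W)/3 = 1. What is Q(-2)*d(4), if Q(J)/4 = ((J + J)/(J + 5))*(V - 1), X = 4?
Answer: 32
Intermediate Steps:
d(W) = -3 (d(W) = -3*1 = -3)
V = 3 (V = 4/2 + 4/4 = 4*(1/2) + 4*(1/4) = 2 + 1 = 3)
Q(J) = 16*J/(5 + J) (Q(J) = 4*(((J + J)/(J + 5))*(3 - 1)) = 4*(((2*J)/(5 + J))*2) = 4*((2*J/(5 + J))*2) = 4*(4*J/(5 + J)) = 16*J/(5 + J))
Q(-2)*d(4) = (16*(-2)/(5 - 2))*(-3) = (16*(-2)/3)*(-3) = (16*(-2)*(1/3))*(-3) = -32/3*(-3) = 32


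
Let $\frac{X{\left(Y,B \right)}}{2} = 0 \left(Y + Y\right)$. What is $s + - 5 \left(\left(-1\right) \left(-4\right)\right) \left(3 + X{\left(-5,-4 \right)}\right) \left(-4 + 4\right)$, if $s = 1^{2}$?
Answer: $1$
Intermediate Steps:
$X{\left(Y,B \right)} = 0$ ($X{\left(Y,B \right)} = 2 \cdot 0 \left(Y + Y\right) = 2 \cdot 0 \cdot 2 Y = 2 \cdot 0 = 0$)
$s = 1$
$s + - 5 \left(\left(-1\right) \left(-4\right)\right) \left(3 + X{\left(-5,-4 \right)}\right) \left(-4 + 4\right) = 1 + - 5 \left(\left(-1\right) \left(-4\right)\right) \left(3 + 0\right) \left(-4 + 4\right) = 1 + \left(-5\right) 4 \cdot 3 \cdot 0 = 1 - 0 = 1 + 0 = 1$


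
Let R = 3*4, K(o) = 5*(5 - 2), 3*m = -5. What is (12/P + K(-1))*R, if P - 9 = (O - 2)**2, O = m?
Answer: 18828/101 ≈ 186.42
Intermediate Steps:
m = -5/3 (m = (1/3)*(-5) = -5/3 ≈ -1.6667)
K(o) = 15 (K(o) = 5*3 = 15)
O = -5/3 ≈ -1.6667
R = 12
P = 202/9 (P = 9 + (-5/3 - 2)**2 = 9 + (-11/3)**2 = 9 + 121/9 = 202/9 ≈ 22.444)
(12/P + K(-1))*R = (12/(202/9) + 15)*12 = (12*(9/202) + 15)*12 = (54/101 + 15)*12 = (1569/101)*12 = 18828/101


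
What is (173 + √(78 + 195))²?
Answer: (173 + √273)² ≈ 35919.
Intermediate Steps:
(173 + √(78 + 195))² = (173 + √273)²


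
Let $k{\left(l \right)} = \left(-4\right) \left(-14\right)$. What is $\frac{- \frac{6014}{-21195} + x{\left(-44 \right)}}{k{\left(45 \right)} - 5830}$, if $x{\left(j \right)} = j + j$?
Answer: $\frac{929573}{61189965} \approx 0.015192$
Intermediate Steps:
$x{\left(j \right)} = 2 j$
$k{\left(l \right)} = 56$
$\frac{- \frac{6014}{-21195} + x{\left(-44 \right)}}{k{\left(45 \right)} - 5830} = \frac{- \frac{6014}{-21195} + 2 \left(-44\right)}{56 - 5830} = \frac{\left(-6014\right) \left(- \frac{1}{21195}\right) - 88}{-5774} = \left(\frac{6014}{21195} - 88\right) \left(- \frac{1}{5774}\right) = \left(- \frac{1859146}{21195}\right) \left(- \frac{1}{5774}\right) = \frac{929573}{61189965}$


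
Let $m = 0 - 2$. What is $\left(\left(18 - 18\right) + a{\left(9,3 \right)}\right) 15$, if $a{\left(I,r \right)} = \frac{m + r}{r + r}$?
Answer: $\frac{5}{2} \approx 2.5$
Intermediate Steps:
$m = -2$
$a{\left(I,r \right)} = \frac{-2 + r}{2 r}$ ($a{\left(I,r \right)} = \frac{-2 + r}{r + r} = \frac{-2 + r}{2 r}$)
$\left(\left(18 - 18\right) + a{\left(9,3 \right)}\right) 15 = \left(\left(18 - 18\right) + \frac{-2 + 3}{2 \cdot 3}\right) 15 = \left(\left(18 - 18\right) + \frac{1}{2} \cdot \frac{1}{3} \cdot 1\right) 15 = \left(0 + \frac{1}{6}\right) 15 = \frac{1}{6} \cdot 15 = \frac{5}{2}$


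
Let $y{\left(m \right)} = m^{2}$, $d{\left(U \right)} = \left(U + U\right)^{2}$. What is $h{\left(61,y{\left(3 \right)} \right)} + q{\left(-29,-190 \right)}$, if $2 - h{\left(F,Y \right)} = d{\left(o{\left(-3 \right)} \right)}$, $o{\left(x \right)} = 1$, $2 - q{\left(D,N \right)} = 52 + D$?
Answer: $-23$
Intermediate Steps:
$q{\left(D,N \right)} = -50 - D$ ($q{\left(D,N \right)} = 2 - \left(52 + D\right) = -50 - D$)
$d{\left(U \right)} = 4 U^{2}$ ($d{\left(U \right)} = \left(2 U\right)^{2} = 4 U^{2}$)
$h{\left(F,Y \right)} = -2$ ($h{\left(F,Y \right)} = 2 - 4 \cdot 1^{2} = 2 - 4 \cdot 1 = 2 - 4 = -2$)
$h{\left(61,y{\left(3 \right)} \right)} + q{\left(-29,-190 \right)} = -2 - 21 = -23$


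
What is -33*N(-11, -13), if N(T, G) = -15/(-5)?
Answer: -99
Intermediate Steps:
N(T, G) = 3 (N(T, G) = -15*(-⅕) = 3)
-33*N(-11, -13) = -33*3 = -99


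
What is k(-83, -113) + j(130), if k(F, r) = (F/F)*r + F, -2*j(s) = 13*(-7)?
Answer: -301/2 ≈ -150.50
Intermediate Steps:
j(s) = 91/2 (j(s) = -13*(-7)/2 = -1/2*(-91) = 91/2)
k(F, r) = F + r (k(F, r) = 1*r + F = r + F = F + r)
k(-83, -113) + j(130) = (-83 - 113) + 91/2 = -196 + 91/2 = -301/2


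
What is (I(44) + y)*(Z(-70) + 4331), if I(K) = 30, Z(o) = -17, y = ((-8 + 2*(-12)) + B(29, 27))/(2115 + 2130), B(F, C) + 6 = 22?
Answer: 183106292/1415 ≈ 1.2940e+5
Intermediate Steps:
B(F, C) = 16 (B(F, C) = -6 + 22 = 16)
y = -16/4245 (y = ((-8 + 2*(-12)) + 16)/(2115 + 2130) = ((-8 - 24) + 16)/4245 = (-32 + 16)*(1/4245) = -16*1/4245 = -16/4245 ≈ -0.0037691)
(I(44) + y)*(Z(-70) + 4331) = (30 - 16/4245)*(-17 + 4331) = (127334/4245)*4314 = 183106292/1415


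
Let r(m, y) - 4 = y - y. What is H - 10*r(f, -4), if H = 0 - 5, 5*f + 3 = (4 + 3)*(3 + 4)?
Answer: -45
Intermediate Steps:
f = 46/5 (f = -3/5 + ((4 + 3)*(3 + 4))/5 = -3/5 + (7*7)/5 = -3/5 + (1/5)*49 = -3/5 + 49/5 = 46/5 ≈ 9.2000)
r(m, y) = 4 (r(m, y) = 4 + (y - y) = 4 + 0 = 4)
H = -5
H - 10*r(f, -4) = -5 - 10*4 = -5 - 40 = -45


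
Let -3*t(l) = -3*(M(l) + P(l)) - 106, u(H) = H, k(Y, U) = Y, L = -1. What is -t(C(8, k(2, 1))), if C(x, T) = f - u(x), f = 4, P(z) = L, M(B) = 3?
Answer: -112/3 ≈ -37.333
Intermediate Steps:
P(z) = -1
C(x, T) = 4 - x
t(l) = 112/3 (t(l) = -(-3*(3 - 1) - 106)/3 = -(-3*2 - 106)/3 = -(-6 - 106)/3 = -⅓*(-112) = 112/3)
-t(C(8, k(2, 1))) = -1*112/3 = -112/3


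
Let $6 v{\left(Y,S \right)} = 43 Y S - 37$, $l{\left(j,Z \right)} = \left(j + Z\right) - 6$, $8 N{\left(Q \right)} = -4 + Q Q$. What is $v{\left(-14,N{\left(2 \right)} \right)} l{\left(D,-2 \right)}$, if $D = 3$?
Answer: $\frac{185}{6} \approx 30.833$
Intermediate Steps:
$N{\left(Q \right)} = - \frac{1}{2} + \frac{Q^{2}}{8}$ ($N{\left(Q \right)} = \frac{-4 + Q Q}{8} = \frac{-4 + Q^{2}}{8} = - \frac{1}{2} + \frac{Q^{2}}{8}$)
$l{\left(j,Z \right)} = -6 + Z + j$ ($l{\left(j,Z \right)} = \left(Z + j\right) - 6 = -6 + Z + j$)
$v{\left(Y,S \right)} = - \frac{37}{6} + \frac{43 S Y}{6}$ ($v{\left(Y,S \right)} = \frac{43 Y S - 37}{6} = \frac{43 S Y - 37}{6} = \frac{-37 + 43 S Y}{6} = - \frac{37}{6} + \frac{43 S Y}{6}$)
$v{\left(-14,N{\left(2 \right)} \right)} l{\left(D,-2 \right)} = \left(- \frac{37}{6} + \frac{43}{6} \left(- \frac{1}{2} + \frac{2^{2}}{8}\right) \left(-14\right)\right) \left(-6 - 2 + 3\right) = \left(- \frac{37}{6} + \frac{43}{6} \left(- \frac{1}{2} + \frac{1}{8} \cdot 4\right) \left(-14\right)\right) \left(-5\right) = \left(- \frac{37}{6} + \frac{43}{6} \left(- \frac{1}{2} + \frac{1}{2}\right) \left(-14\right)\right) \left(-5\right) = \left(- \frac{37}{6} + \frac{43}{6} \cdot 0 \left(-14\right)\right) \left(-5\right) = \left(- \frac{37}{6} + 0\right) \left(-5\right) = \left(- \frac{37}{6}\right) \left(-5\right) = \frac{185}{6}$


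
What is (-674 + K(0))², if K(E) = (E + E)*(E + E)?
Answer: 454276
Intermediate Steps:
K(E) = 4*E² (K(E) = (2*E)*(2*E) = 4*E²)
(-674 + K(0))² = (-674 + 4*0²)² = (-674 + 4*0)² = (-674 + 0)² = (-674)² = 454276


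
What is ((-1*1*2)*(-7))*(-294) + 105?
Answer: -4011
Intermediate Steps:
((-1*1*2)*(-7))*(-294) + 105 = (-1*2*(-7))*(-294) + 105 = -2*(-7)*(-294) + 105 = 14*(-294) + 105 = -4116 + 105 = -4011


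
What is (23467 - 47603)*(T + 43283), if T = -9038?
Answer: -826537320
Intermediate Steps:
(23467 - 47603)*(T + 43283) = (23467 - 47603)*(-9038 + 43283) = -24136*34245 = -826537320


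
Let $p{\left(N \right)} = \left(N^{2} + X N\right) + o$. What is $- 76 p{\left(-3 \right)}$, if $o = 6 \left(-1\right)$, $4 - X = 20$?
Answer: $-3876$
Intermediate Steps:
$X = -16$ ($X = 4 - 20 = -16$)
$o = -6$
$p{\left(N \right)} = -6 + N^{2} - 16 N$ ($p{\left(N \right)} = \left(N^{2} - 16 N\right) - 6 = -6 + N^{2} - 16 N$)
$- 76 p{\left(-3 \right)} = - 76 \left(-6 + \left(-3\right)^{2} - -48\right) = - 76 \left(-6 + 9 + 48\right) = \left(-76\right) 51 = -3876$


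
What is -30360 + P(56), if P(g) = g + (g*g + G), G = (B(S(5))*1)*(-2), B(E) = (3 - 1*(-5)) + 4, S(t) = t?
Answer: -27192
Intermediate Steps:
B(E) = 12 (B(E) = (3 + 5) + 4 = 8 + 4 = 12)
G = -24 (G = (12*1)*(-2) = 12*(-2) = -24)
P(g) = -24 + g + g² (P(g) = g + (g*g - 24) = g + (g² - 24) = g + (-24 + g²) = -24 + g + g²)
-30360 + P(56) = -30360 + (-24 + 56 + 56²) = -30360 + (-24 + 56 + 3136) = -30360 + 3168 = -27192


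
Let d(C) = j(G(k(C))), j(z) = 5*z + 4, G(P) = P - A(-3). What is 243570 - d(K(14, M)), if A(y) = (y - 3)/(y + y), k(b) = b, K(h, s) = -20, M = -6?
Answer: 243671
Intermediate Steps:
A(y) = (-3 + y)/(2*y) (A(y) = (-3 + y)/((2*y)) = (-3 + y)*(1/(2*y)) = (-3 + y)/(2*y))
G(P) = -1 + P (G(P) = P - (-3 - 3)/(2*(-3)) = P - (-1)*(-6)/(2*3) = P - 1*1 = P - 1 = -1 + P)
j(z) = 4 + 5*z
d(C) = -1 + 5*C (d(C) = 4 + 5*(-1 + C) = 4 + (-5 + 5*C) = -1 + 5*C)
243570 - d(K(14, M)) = 243570 - (-1 + 5*(-20)) = 243570 - (-1 - 100) = 243570 - 1*(-101) = 243570 + 101 = 243671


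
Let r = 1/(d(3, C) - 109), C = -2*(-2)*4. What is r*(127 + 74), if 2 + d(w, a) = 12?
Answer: -67/33 ≈ -2.0303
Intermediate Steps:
C = 16 (C = 4*4 = 16)
d(w, a) = 10 (d(w, a) = -2 + 12 = 10)
r = -1/99 (r = 1/(10 - 109) = 1/(-99) = -1/99 ≈ -0.010101)
r*(127 + 74) = -(127 + 74)/99 = -1/99*201 = -67/33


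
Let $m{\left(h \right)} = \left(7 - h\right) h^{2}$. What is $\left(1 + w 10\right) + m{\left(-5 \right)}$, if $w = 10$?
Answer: $401$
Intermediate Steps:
$m{\left(h \right)} = h^{2} \left(7 - h\right)$
$\left(1 + w 10\right) + m{\left(-5 \right)} = \left(1 + 10 \cdot 10\right) + \left(-5\right)^{2} \left(7 - -5\right) = \left(1 + 100\right) + 25 \left(7 + 5\right) = 101 + 25 \cdot 12 = 101 + 300 = 401$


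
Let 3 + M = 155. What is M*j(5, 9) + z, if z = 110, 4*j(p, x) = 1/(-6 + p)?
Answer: 72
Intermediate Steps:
j(p, x) = 1/(4*(-6 + p))
M = 152 (M = -3 + 155 = 152)
M*j(5, 9) + z = 152*(1/(4*(-6 + 5))) + 110 = 152*((1/4)/(-1)) + 110 = 152*((1/4)*(-1)) + 110 = 152*(-1/4) + 110 = -38 + 110 = 72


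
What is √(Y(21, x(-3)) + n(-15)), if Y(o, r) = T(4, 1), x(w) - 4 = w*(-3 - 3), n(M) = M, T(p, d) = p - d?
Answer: 2*I*√3 ≈ 3.4641*I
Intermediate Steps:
x(w) = 4 - 6*w (x(w) = 4 + w*(-3 - 3) = 4 + w*(-6) = 4 - 6*w)
Y(o, r) = 3 (Y(o, r) = 4 - 1*1 = 4 - 1 = 3)
√(Y(21, x(-3)) + n(-15)) = √(3 - 15) = √(-12) = 2*I*√3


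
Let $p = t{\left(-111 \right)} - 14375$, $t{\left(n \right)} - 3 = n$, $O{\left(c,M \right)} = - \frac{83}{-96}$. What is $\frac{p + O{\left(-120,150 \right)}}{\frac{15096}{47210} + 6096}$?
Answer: $- \frac{32817677425}{13814748288} \approx -2.3756$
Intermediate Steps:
$O{\left(c,M \right)} = \frac{83}{96}$ ($O{\left(c,M \right)} = \left(-83\right) \left(- \frac{1}{96}\right) = \frac{83}{96}$)
$t{\left(n \right)} = 3 + n$
$p = -14483$ ($p = \left(3 - 111\right) - 14375 = -108 - 14375 = -14483$)
$\frac{p + O{\left(-120,150 \right)}}{\frac{15096}{47210} + 6096} = \frac{-14483 + \frac{83}{96}}{\frac{15096}{47210} + 6096} = - \frac{1390285}{96 \left(15096 \cdot \frac{1}{47210} + 6096\right)} = - \frac{1390285}{96 \left(\frac{7548}{23605} + 6096\right)} = - \frac{1390285}{96 \cdot \frac{143903628}{23605}} = \left(- \frac{1390285}{96}\right) \frac{23605}{143903628} = - \frac{32817677425}{13814748288}$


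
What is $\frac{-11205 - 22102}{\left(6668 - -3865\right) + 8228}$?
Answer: $- \frac{33307}{18761} \approx -1.7753$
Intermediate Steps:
$\frac{-11205 - 22102}{\left(6668 - -3865\right) + 8228} = - \frac{33307}{\left(6668 + 3865\right) + 8228} = - \frac{33307}{10533 + 8228} = - \frac{33307}{18761}$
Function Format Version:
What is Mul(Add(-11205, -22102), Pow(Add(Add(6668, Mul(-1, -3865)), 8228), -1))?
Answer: Rational(-33307, 18761) ≈ -1.7753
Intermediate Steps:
Mul(Add(-11205, -22102), Pow(Add(Add(6668, Mul(-1, -3865)), 8228), -1)) = Mul(-33307, Pow(Add(Add(6668, 3865), 8228), -1)) = Mul(-33307, Pow(Add(10533, 8228), -1)) = Mul(-33307, Pow(18761, -1)) = Mul(-33307, Rational(1, 18761)) = Rational(-33307, 18761)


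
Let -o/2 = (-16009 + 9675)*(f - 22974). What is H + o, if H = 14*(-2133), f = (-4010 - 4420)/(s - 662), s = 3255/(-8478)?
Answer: -544540961080878/1871897 ≈ -2.9090e+8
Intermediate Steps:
s = -1085/2826 (s = 3255*(-1/8478) = -1085/2826 ≈ -0.38393)
f = 23823180/1871897 (f = (-4010 - 4420)/(-1085/2826 - 662) = -8430/(-1871897/2826) = -8430*(-2826/1871897) = 23823180/1871897 ≈ 12.727)
o = -544485062492664/1871897 (o = -2*(-16009 + 9675)*(23823180/1871897 - 22974) = -(-12668)*(-42981138498)/1871897 = -2*272242531246332/1871897 = -544485062492664/1871897 ≈ -2.9087e+8)
H = -29862
H + o = -29862 - 544485062492664/1871897 = -544540961080878/1871897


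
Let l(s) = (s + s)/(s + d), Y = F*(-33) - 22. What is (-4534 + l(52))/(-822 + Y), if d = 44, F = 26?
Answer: 2365/888 ≈ 2.6633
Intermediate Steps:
Y = -880 (Y = 26*(-33) - 22 = -858 - 22 = -880)
l(s) = 2*s/(44 + s) (l(s) = (s + s)/(s + 44) = (2*s)/(44 + s) = 2*s/(44 + s))
(-4534 + l(52))/(-822 + Y) = (-4534 + 2*52/(44 + 52))/(-822 - 880) = (-4534 + 2*52/96)/(-1702) = (-4534 + 2*52*(1/96))*(-1/1702) = (-4534 + 13/12)*(-1/1702) = -54395/12*(-1/1702) = 2365/888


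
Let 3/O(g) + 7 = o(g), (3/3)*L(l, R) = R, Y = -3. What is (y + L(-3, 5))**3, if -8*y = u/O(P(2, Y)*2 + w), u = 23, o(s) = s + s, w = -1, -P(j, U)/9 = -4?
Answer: -985074875/512 ≈ -1.9240e+6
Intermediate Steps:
P(j, U) = 36 (P(j, U) = -9*(-4) = 36)
L(l, R) = R
o(s) = 2*s
O(g) = 3/(-7 + 2*g)
y = -1035/8 (y = -23/(8*(3/(-7 + 2*(36*2 - 1)))) = -23/(8*(3/(-7 + 2*(72 - 1)))) = -23/(8*(3/(-7 + 2*71))) = -23/(8*(3/(-7 + 142))) = -23/(8*(3/135)) = -23/(8*(3*(1/135))) = -23/(8*1/45) = -23*45/8 = -1/8*1035 = -1035/8 ≈ -129.38)
(y + L(-3, 5))**3 = (-1035/8 + 5)**3 = (-995/8)**3 = -985074875/512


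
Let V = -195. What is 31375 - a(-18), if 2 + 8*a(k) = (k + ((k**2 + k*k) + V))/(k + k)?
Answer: 3012169/96 ≈ 31377.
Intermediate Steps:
a(k) = -1/4 + (-195 + k + 2*k**2)/(16*k) (a(k) = -1/4 + ((k + ((k**2 + k*k) - 195))/(k + k))/8 = -1/4 + ((k + ((k**2 + k**2) - 195))/((2*k)))/8 = -1/4 + ((k + (2*k**2 - 195))*(1/(2*k)))/8 = -1/4 + ((k + (-195 + 2*k**2))*(1/(2*k)))/8 = -1/4 + ((-195 + k + 2*k**2)*(1/(2*k)))/8 = -1/4 + ((-195 + k + 2*k**2)/(2*k))/8 = -1/4 + (-195 + k + 2*k**2)/(16*k))
31375 - a(-18) = 31375 - (-195 - 18*(-3 + 2*(-18)))/(16*(-18)) = 31375 - (-1)*(-195 - 18*(-3 - 36))/(16*18) = 31375 - (-1)*(-195 - 18*(-39))/(16*18) = 31375 - (-1)*(-195 + 702)/(16*18) = 31375 - (-1)*507/(16*18) = 31375 - 1*(-169/96) = 31375 + 169/96 = 3012169/96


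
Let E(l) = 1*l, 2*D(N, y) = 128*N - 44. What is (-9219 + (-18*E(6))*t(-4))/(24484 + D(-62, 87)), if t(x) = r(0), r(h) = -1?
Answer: -9111/20494 ≈ -0.44457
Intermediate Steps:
D(N, y) = -22 + 64*N (D(N, y) = (128*N - 44)/2 = (-44 + 128*N)/2 = -22 + 64*N)
E(l) = l
t(x) = -1
(-9219 + (-18*E(6))*t(-4))/(24484 + D(-62, 87)) = (-9219 - 18*6*(-1))/(24484 + (-22 + 64*(-62))) = (-9219 - 108*(-1))/(24484 + (-22 - 3968)) = (-9219 + 108)/(24484 - 3990) = -9111/20494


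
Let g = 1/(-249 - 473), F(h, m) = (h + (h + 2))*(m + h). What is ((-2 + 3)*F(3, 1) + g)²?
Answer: 533748609/521284 ≈ 1023.9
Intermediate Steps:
F(h, m) = (2 + 2*h)*(h + m) (F(h, m) = (h + (2 + h))*(h + m) = (2 + 2*h)*(h + m))
g = -1/722 (g = 1/(-722) = -1/722 ≈ -0.0013850)
((-2 + 3)*F(3, 1) + g)² = ((-2 + 3)*(2*3 + 2*1 + 2*3² + 2*3*1) - 1/722)² = (1*(6 + 2 + 2*9 + 6) - 1/722)² = (1*(6 + 2 + 18 + 6) - 1/722)² = (1*32 - 1/722)² = (32 - 1/722)² = (23103/722)² = 533748609/521284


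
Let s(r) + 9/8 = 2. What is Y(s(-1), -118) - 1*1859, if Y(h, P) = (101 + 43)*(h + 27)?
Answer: 2155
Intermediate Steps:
s(r) = 7/8 (s(r) = -9/8 + 2 = 7/8)
Y(h, P) = 3888 + 144*h (Y(h, P) = 144*(27 + h) = 3888 + 144*h)
Y(s(-1), -118) - 1*1859 = (3888 + 144*(7/8)) - 1*1859 = (3888 + 126) - 1859 = 4014 - 1859 = 2155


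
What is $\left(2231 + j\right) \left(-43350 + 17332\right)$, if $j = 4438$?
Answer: $-173514042$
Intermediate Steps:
$\left(2231 + j\right) \left(-43350 + 17332\right) = \left(2231 + 4438\right) \left(-43350 + 17332\right) = 6669 \left(-26018\right) = -173514042$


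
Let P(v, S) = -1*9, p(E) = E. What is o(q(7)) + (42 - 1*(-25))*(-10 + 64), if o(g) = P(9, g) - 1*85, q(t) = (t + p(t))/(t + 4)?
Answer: 3524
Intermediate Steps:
P(v, S) = -9
q(t) = 2*t/(4 + t) (q(t) = (t + t)/(t + 4) = (2*t)/(4 + t) = 2*t/(4 + t))
o(g) = -94 (o(g) = -9 - 1*85 = -9 - 85 = -94)
o(q(7)) + (42 - 1*(-25))*(-10 + 64) = -94 + (42 - 1*(-25))*(-10 + 64) = -94 + (42 + 25)*54 = -94 + 67*54 = -94 + 3618 = 3524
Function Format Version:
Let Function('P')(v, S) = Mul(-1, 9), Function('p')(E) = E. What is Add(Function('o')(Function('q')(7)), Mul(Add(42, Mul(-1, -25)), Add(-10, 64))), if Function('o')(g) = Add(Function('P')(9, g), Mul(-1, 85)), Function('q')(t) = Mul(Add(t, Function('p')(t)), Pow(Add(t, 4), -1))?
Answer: 3524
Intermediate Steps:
Function('P')(v, S) = -9
Function('q')(t) = Mul(2, t, Pow(Add(4, t), -1)) (Function('q')(t) = Mul(Add(t, t), Pow(Add(t, 4), -1)) = Mul(Mul(2, t), Pow(Add(4, t), -1)) = Mul(2, t, Pow(Add(4, t), -1)))
Function('o')(g) = -94 (Function('o')(g) = Add(-9, Mul(-1, 85)) = Add(-9, -85) = -94)
Add(Function('o')(Function('q')(7)), Mul(Add(42, Mul(-1, -25)), Add(-10, 64))) = Add(-94, Mul(Add(42, Mul(-1, -25)), Add(-10, 64))) = Add(-94, Mul(Add(42, 25), 54)) = Add(-94, Mul(67, 54)) = Add(-94, 3618) = 3524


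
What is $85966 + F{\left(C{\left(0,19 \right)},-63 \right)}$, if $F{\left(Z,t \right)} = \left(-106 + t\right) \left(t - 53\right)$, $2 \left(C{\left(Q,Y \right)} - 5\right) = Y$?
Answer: $105570$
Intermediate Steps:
$C{\left(Q,Y \right)} = 5 + \frac{Y}{2}$
$F{\left(Z,t \right)} = \left(-106 + t\right) \left(-53 + t\right)$
$85966 + F{\left(C{\left(0,19 \right)},-63 \right)} = 85966 + \left(5618 + \left(-63\right)^{2} - -10017\right) = 85966 + \left(5618 + 3969 + 10017\right) = 85966 + 19604 = 105570$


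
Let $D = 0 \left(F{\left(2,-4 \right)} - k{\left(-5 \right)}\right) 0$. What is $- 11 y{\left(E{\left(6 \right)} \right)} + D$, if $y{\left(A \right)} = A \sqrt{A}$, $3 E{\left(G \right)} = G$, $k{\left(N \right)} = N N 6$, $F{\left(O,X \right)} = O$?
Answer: $- 22 \sqrt{2} \approx -31.113$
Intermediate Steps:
$k{\left(N \right)} = 6 N^{2}$ ($k{\left(N \right)} = N^{2} \cdot 6 = 6 N^{2}$)
$E{\left(G \right)} = \frac{G}{3}$
$y{\left(A \right)} = A^{\frac{3}{2}}$
$D = 0$ ($D = 0 \left(2 - 6 \left(-5\right)^{2}\right) 0 = 0 \left(2 - 6 \cdot 25\right) 0 = 0 \left(2 - 150\right) 0 = 0 \left(-148\right) 0 = 0 \cdot 0 = 0$)
$- 11 y{\left(E{\left(6 \right)} \right)} + D = - 11 \left(\frac{1}{3} \cdot 6\right)^{\frac{3}{2}} + 0 = - 11 \cdot 2^{\frac{3}{2}} + 0 = - 11 \cdot 2 \sqrt{2} + 0 = - 22 \sqrt{2} + 0 = - 22 \sqrt{2}$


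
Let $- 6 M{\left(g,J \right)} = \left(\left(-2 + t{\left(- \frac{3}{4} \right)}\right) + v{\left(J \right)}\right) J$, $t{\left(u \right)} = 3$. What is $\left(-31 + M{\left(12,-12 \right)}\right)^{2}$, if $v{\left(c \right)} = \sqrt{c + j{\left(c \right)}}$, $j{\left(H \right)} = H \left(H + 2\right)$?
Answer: $1273 - 696 \sqrt{3} \approx 67.493$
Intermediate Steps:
$j{\left(H \right)} = H \left(2 + H\right)$
$v{\left(c \right)} = \sqrt{c + c \left(2 + c\right)}$
$M{\left(g,J \right)} = - \frac{J \left(1 + \sqrt{J \left(3 + J\right)}\right)}{6}$ ($M{\left(g,J \right)} = - \frac{\left(\left(-2 + 3\right) + \sqrt{J \left(3 + J\right)}\right) J}{6} = - \frac{\left(1 + \sqrt{J \left(3 + J\right)}\right) J}{6} = - \frac{J \left(1 + \sqrt{J \left(3 + J\right)}\right)}{6}$)
$\left(-31 + M{\left(12,-12 \right)}\right)^{2} = \left(-31 - - 2 \left(1 + \sqrt{- 12 \left(3 - 12\right)}\right)\right)^{2} = \left(-31 - - 2 \left(1 + \sqrt{\left(-12\right) \left(-9\right)}\right)\right)^{2} = \left(-31 - - 2 \left(1 + \sqrt{108}\right)\right)^{2} = \left(-31 - - 2 \left(1 + 6 \sqrt{3}\right)\right)^{2} = \left(-31 + \left(2 + 12 \sqrt{3}\right)\right)^{2} = \left(-29 + 12 \sqrt{3}\right)^{2}$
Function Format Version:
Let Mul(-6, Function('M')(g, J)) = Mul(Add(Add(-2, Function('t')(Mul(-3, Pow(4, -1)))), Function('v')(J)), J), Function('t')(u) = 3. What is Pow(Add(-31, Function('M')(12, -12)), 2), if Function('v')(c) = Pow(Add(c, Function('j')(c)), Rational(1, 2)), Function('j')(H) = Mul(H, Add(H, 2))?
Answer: Add(1273, Mul(-696, Pow(3, Rational(1, 2)))) ≈ 67.493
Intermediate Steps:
Function('j')(H) = Mul(H, Add(2, H))
Function('v')(c) = Pow(Add(c, Mul(c, Add(2, c))), Rational(1, 2))
Function('M')(g, J) = Mul(Rational(-1, 6), J, Add(1, Pow(Mul(J, Add(3, J)), Rational(1, 2)))) (Function('M')(g, J) = Mul(Rational(-1, 6), Mul(Add(Add(-2, 3), Pow(Mul(J, Add(3, J)), Rational(1, 2))), J)) = Mul(Rational(-1, 6), Mul(Add(1, Pow(Mul(J, Add(3, J)), Rational(1, 2))), J)) = Mul(Rational(-1, 6), Mul(J, Add(1, Pow(Mul(J, Add(3, J)), Rational(1, 2))))) = Mul(Rational(-1, 6), J, Add(1, Pow(Mul(J, Add(3, J)), Rational(1, 2)))))
Pow(Add(-31, Function('M')(12, -12)), 2) = Pow(Add(-31, Mul(Rational(-1, 6), -12, Add(1, Pow(Mul(-12, Add(3, -12)), Rational(1, 2))))), 2) = Pow(Add(-31, Mul(Rational(-1, 6), -12, Add(1, Pow(Mul(-12, -9), Rational(1, 2))))), 2) = Pow(Add(-31, Mul(Rational(-1, 6), -12, Add(1, Pow(108, Rational(1, 2))))), 2) = Pow(Add(-31, Mul(Rational(-1, 6), -12, Add(1, Mul(6, Pow(3, Rational(1, 2)))))), 2) = Pow(Add(-31, Add(2, Mul(12, Pow(3, Rational(1, 2))))), 2) = Pow(Add(-29, Mul(12, Pow(3, Rational(1, 2)))), 2)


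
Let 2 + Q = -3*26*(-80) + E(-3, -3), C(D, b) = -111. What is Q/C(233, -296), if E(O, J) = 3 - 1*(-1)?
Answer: -6242/111 ≈ -56.234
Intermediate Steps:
E(O, J) = 4 (E(O, J) = 3 + 1 = 4)
Q = 6242 (Q = -2 + (-3*26*(-80) + 4) = -2 + (-78*(-80) + 4) = -2 + (6240 + 4) = -2 + 6244 = 6242)
Q/C(233, -296) = 6242/(-111) = 6242*(-1/111) = -6242/111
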